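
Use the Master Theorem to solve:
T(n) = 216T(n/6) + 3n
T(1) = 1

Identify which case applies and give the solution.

a=216, b=6, f(n)=3n. log_6(216) = 3. Since c=1 < 3, Case 1 applies: T(n) = Θ(n^log_b(a)) = O(n^3).

Answer: O(n^3) - Case 1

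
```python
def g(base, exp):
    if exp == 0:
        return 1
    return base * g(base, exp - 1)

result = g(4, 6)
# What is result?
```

g(4, 6) = 4 * 4 * 4 * 4 * 4 * 4 = 4096

Answer: 4096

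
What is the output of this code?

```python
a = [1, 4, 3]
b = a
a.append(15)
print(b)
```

Key concept: basic list aliasing.
Step by step:
`a = [1, 4, 3]` → a = [1, 4, 3]
`b = a` → b = [1, 4, 3] (same object as a)
`a.append(15)` → a = [1, 4, 3, 15] (same object as b); b = [1, 4, 3, 15] (same object as a)
`print(b)` → prints [1, 4, 3, 15]

Answer: [1, 4, 3, 15]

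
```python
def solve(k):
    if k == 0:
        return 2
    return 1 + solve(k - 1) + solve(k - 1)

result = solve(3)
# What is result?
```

solve(k) = 1 + 2·solve(k-1), solve(0)=2. Closed form: (2+1)·2^3 - 1 = 23.

Answer: 23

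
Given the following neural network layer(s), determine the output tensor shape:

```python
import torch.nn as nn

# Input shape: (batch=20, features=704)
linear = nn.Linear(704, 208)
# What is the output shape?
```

Input: (20, 704) -> Output: (20, 208)

Answer: (20, 208)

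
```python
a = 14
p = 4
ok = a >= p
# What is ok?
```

Trace:
`a = 14` → a = 14
`p = 4` → p = 4
`ok = a >= p` → ok = True
So ok = True

Answer: True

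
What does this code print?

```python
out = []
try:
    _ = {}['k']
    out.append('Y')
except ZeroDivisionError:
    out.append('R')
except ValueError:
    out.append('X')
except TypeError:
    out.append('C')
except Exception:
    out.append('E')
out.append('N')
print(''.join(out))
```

Execution trace: 'E' (except Exception) → 'N' (after the try/except). Output: EN

Answer: EN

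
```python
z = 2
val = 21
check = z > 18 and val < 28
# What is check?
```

Trace:
`z = 2` → z = 2
`val = 21` → val = 21
`check = z > 18 and val < 28` → check = False
So check = False

Answer: False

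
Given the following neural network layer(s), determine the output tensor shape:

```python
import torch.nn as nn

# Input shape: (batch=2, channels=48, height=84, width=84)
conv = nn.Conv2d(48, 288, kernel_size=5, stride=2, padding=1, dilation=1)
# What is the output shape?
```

Input: (2, 48, 84, 84) -> Output: (2, 288, 41, 41)

Answer: (2, 288, 41, 41)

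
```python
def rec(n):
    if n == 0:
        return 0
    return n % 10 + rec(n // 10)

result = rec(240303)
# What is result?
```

Sum of digits of 240303: 3 + 0 + 3 + 0 + 4 + 2 = 12

Answer: 12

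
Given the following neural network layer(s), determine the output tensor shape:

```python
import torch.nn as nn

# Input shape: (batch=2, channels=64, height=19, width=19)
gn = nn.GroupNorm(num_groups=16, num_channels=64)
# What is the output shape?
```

Input: (2, 64, 19, 19) -> Output: (2, 64, 19, 19)

Answer: (2, 64, 19, 19)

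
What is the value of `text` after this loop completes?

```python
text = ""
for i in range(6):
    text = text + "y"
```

Repeat 'y' 6 times
`text` takes the values: "" → "y" → "yy" → "yyy" → "yyyy" → "yyyyy" → "yyyyyy"

Answer: "yyyyyy"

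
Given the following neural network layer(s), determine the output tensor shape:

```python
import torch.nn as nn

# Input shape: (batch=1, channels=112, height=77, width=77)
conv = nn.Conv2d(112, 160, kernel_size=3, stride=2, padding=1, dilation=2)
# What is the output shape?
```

Input: (1, 112, 77, 77) -> Output: (1, 160, 38, 38)

Answer: (1, 160, 38, 38)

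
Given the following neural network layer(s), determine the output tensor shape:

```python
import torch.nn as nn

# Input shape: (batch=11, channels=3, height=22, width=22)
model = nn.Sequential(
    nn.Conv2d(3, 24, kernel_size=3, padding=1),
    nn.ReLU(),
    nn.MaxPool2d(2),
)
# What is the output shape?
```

Input: (11, 3, 22, 22) -> after Conv2d: (11, 24, 22, 22) -> after ReLU: (11, 24, 22, 22) -> Output: (11, 24, 11, 11)

Answer: (11, 24, 11, 11)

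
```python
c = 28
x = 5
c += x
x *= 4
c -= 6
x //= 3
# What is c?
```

Trace:
`c = 28` → c = 28
`x = 5` → x = 5
`c += x` → c = 33
`x *= 4` → x = 20
`c -= 6` → c = 27
`x //= 3` → x = 6
So c = 27

Answer: 27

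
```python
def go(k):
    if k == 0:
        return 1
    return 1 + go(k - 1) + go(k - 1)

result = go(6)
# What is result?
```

go(k) = 1 + 2·go(k-1), go(0)=1. Closed form: (1+1)·2^6 - 1 = 127.

Answer: 127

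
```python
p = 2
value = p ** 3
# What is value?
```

Trace:
`p = 2` → p = 2
`value = p ** 3` → value = 8
So value = 8

Answer: 8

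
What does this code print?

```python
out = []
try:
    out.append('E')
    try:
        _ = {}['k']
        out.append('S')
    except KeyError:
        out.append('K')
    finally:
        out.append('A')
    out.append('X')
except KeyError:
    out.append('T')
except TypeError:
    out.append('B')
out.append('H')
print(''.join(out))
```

Execution trace: 'E' (try body) → 'K' (inner except KeyError) → 'A' (inner finally) → 'X' (try body, no exception) → 'H' (after the try/except). Output: EKAXH

Answer: EKAXH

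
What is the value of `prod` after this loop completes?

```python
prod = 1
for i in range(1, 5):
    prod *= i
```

4! = 24
`prod` takes the values: 1 → 2 → 6 → 24

Answer: 24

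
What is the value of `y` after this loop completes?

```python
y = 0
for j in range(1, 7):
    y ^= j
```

XOR of 1 to 6
`y` takes the values: 0 → 1 → 3 → 0 → 4 → 1 → 7

Answer: 7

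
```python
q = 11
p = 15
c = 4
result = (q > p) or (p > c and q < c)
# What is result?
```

Trace:
`q = 11` → q = 11
`p = 15` → p = 15
`c = 4` → c = 4
`result = (q > p) or (p > c and q < c)` → result = False
So result = False

Answer: False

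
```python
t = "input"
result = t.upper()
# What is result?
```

Trace:
`t = "input"` → t = 'input'
`result = t.upper()` → result = 'INPUT'
So result = 'INPUT'

Answer: 'INPUT'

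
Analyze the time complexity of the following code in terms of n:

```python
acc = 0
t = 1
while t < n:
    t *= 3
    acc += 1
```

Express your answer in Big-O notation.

Each loop level contributes: log n. Multiplying the contributions gives O(log n).

Answer: O(log n)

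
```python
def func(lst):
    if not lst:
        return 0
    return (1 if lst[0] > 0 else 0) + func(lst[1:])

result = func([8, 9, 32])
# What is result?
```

Count of positive elements in [8, 9, 32] = 3

Answer: 3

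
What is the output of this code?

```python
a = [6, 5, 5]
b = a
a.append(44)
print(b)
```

Key concept: basic list aliasing.
Step by step:
`a = [6, 5, 5]` → a = [6, 5, 5]
`b = a` → b = [6, 5, 5] (same object as a)
`a.append(44)` → a = [6, 5, 5, 44] (same object as b); b = [6, 5, 5, 44] (same object as a)
`print(b)` → prints [6, 5, 5, 44]

Answer: [6, 5, 5, 44]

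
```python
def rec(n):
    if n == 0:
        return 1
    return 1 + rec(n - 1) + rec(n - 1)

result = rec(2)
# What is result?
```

rec(n) = 1 + 2·rec(n-1), rec(0)=1. Closed form: (1+1)·2^2 - 1 = 7.

Answer: 7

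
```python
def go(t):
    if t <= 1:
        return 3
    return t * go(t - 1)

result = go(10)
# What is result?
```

go(10) = 10 * 9 * 8 * 7 * 6 * 5 * 4 * 3 * 2 * 3 = 10886400

Answer: 10886400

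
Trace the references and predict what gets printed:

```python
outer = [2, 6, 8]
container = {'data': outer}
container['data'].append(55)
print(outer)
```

Key concept: dict holds reference to list.
Step by step:
`outer = [2, 6, 8]` → outer = [2, 6, 8]
`container = {'data': outer}` → container = {'data': [2, 6, 8]}
`container['data'].append(55)` → outer = [2, 6, 8, 55]; container = {'data': [2, 6, 8, 55]}
`print(outer)` → prints [2, 6, 8, 55]

Answer: [2, 6, 8, 55]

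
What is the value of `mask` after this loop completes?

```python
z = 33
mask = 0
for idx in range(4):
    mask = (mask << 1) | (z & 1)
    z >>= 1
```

Reverse lowest 4 bits of 33
`mask` takes the values: 0 → 1 → 2 → 4 → 8

Answer: 8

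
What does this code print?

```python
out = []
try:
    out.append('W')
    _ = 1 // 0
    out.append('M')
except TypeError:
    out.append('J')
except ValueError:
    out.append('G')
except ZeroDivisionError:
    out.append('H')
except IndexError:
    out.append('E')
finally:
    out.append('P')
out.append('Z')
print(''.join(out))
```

Execution trace: 'W' (try body) → 'H' (except ZeroDivisionError) → 'P' (finally) → 'Z' (after the try/except). Output: WHPZ

Answer: WHPZ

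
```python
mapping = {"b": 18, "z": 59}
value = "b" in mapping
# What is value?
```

Trace:
`mapping = {"b": 18, "z": 59}` → mapping = {'b': 18, 'z': 59}
`value = "b" in mapping` → value = True
So value = True

Answer: True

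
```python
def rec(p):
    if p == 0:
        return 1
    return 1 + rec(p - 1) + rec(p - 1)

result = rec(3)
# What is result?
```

rec(p) = 1 + 2·rec(p-1), rec(0)=1. Closed form: (1+1)·2^3 - 1 = 15.

Answer: 15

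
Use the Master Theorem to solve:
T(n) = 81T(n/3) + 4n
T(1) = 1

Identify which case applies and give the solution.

a=81, b=3, f(n)=4n. log_3(81) = 4. Since c=1 < 4, Case 1 applies: T(n) = Θ(n^log_b(a)) = O(n^4).

Answer: O(n^4) - Case 1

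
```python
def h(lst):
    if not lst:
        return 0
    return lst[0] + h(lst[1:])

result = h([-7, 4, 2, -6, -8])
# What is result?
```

(-7) + 4 + 2 + (-6) + (-8) + 0 = -15

Answer: -15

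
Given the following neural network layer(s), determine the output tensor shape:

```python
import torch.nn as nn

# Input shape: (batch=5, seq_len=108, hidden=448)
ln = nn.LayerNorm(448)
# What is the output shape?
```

Input: (5, 108, 448) -> Output: (5, 108, 448)

Answer: (5, 108, 448)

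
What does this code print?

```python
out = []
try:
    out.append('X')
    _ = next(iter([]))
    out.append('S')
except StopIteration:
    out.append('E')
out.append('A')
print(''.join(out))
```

Execution trace: 'X' (try body) → 'E' (except StopIteration) → 'A' (after the try/except). Output: XEA

Answer: XEA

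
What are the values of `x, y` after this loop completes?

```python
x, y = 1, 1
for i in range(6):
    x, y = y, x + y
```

Fibonacci: after 6 iterations
`x, y` takes the values: (1, 1) → (1, 2) → (2, 3) → (3, 5) → (5, 8) → (8, 13) → (13, 21)

Answer: 13, 21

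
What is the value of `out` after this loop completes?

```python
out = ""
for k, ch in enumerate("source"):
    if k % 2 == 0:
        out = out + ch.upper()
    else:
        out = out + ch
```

Uppercase even positions in 'source'
`out` takes the values: "" → "S" → "So" → "SoU" → "SoUr" → "SoUrC" → "SoUrCe"

Answer: "SoUrCe"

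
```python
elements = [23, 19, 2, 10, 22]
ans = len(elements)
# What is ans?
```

Trace:
`elements = [23, 19, 2, 10, 22]` → elements = [23, 19, 2, 10, 22]
`ans = len(elements)` → ans = 5
So ans = 5

Answer: 5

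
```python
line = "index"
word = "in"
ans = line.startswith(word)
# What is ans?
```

Trace:
`line = "index"` → line = 'index'
`word = "in"` → word = 'in'
`ans = line.startswith(word)` → ans = True
So ans = True

Answer: True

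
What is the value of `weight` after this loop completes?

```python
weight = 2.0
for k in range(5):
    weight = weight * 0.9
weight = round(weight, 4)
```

Exponential decay: 2.0 * 0.9^5
`weight` takes the values: 2.0 → 1.8 → 1.62 → 1.458 → 1.3122 → 1.18098 → 1.181

Answer: 1.181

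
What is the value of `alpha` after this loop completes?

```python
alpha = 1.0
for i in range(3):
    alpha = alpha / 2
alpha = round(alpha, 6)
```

Halving LR 3 times: 1 / 2^3
`alpha` takes the values: 1.0 → 0.5 → 0.25 → 0.125

Answer: 0.125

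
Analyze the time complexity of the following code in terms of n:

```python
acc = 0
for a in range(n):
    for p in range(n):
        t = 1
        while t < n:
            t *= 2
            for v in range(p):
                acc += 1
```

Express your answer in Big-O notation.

Each loop level contributes: n × n × log n × n. Multiplying the contributions gives O(n^3 log n).

Answer: O(n^3 log n)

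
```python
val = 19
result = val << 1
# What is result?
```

Trace:
`val = 19` → val = 19
`result = val << 1` → result = 38
So result = 38

Answer: 38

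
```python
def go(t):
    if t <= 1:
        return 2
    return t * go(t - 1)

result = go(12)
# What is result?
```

go(12) = 12 * 11 * 10 * 9 * 8 * 7 * 6 * 5 * 4 * 3 * 2 * 2 = 958003200

Answer: 958003200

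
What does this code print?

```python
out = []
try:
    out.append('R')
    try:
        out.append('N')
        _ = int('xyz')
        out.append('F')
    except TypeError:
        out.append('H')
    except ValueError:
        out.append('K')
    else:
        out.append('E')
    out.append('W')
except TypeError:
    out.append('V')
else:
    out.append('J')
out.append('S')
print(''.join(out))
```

Execution trace: 'R' (try body) → 'N' (inner try body) → 'K' (inner except ValueError) → 'W' (try body, no exception) → 'J' (else) → 'S' (after the try/except). Output: RNKWJS

Answer: RNKWJS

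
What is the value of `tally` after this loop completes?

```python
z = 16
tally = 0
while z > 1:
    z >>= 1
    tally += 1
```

Count right shifts until 1
`tally` takes the values: 0 → 1 → 2 → 3 → 4

Answer: 4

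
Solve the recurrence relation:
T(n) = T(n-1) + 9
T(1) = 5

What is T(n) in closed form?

Unrolling: T(n) = T(1) + 9·(n-1) = 5 + 9(n-1) = 9n - 4.

Answer: T(n) = 9n - 4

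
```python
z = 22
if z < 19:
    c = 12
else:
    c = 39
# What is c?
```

Trace:
`z = 22` → z = 22
`if z < 19: ...` → z < 19 is False, take else branch → c = 39
So c = 39

Answer: 39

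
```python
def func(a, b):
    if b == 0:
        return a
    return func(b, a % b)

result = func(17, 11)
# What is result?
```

func(17, 11) -> func(11, 6) -> func(6, 5) -> func(5, 1) -> func(1, 0) -> 1

Answer: 1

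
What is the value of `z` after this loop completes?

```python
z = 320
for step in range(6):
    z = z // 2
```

Halve 6 times: 320 // 2^6 = 5
`z` takes the values: 320 → 160 → 80 → 40 → 20 → 10 → 5

Answer: 5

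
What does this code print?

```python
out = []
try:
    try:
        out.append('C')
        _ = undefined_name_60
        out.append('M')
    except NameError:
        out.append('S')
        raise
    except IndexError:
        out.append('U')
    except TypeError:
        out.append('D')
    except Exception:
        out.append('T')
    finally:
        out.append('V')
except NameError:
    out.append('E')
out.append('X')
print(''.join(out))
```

Execution trace: 'C' (try body) → 'S' (except NameError) → 'V' (finally) → 'E' (outer except NameError) → 'X' (after the try/except). Output: CSVEX

Answer: CSVEX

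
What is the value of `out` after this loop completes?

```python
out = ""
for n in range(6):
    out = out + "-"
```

Repeat '-' 6 times
`out` takes the values: "" → "-" → "--" → "---" → "----" → "-----" → "------"

Answer: "------"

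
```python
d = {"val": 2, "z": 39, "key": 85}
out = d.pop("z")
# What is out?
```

Trace:
`d = {"val": 2, "z": 39, "key": 85}` → d = {'val': 2, 'z': 39, 'key': 85}
`out = d.pop("z")` → d = {'val': 2, 'key': 85}; out = 39
So out = 39

Answer: 39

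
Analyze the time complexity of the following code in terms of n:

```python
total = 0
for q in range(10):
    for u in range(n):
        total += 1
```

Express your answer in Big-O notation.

Each loop level contributes: 1 × n. Multiplying the contributions gives O(n).

Answer: O(n)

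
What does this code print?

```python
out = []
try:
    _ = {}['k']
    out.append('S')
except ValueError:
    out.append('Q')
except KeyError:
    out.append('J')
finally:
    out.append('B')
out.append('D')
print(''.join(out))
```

Execution trace: 'J' (except KeyError) → 'B' (finally) → 'D' (after the try/except). Output: JBD

Answer: JBD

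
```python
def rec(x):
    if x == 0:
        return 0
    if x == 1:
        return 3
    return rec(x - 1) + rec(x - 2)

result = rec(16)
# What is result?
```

Build up from base cases: rec(0)=0, rec(1)=3, rec(2)=3, rec(3)=6, rec(4)=9, rec(5)=15, rec(6)=24, ..., rec(16)=2961

Answer: 2961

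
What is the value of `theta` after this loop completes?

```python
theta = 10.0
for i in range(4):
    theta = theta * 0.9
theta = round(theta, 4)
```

Exponential decay: 10.0 * 0.9^4
`theta` takes the values: 10.0 → 9.0 → 8.1 → 7.29 → 6.561

Answer: 6.561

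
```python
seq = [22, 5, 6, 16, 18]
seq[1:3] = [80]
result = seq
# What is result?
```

Trace:
`seq = [22, 5, 6, 16, 18]` → seq = [22, 5, 6, 16, 18]
`seq[1:3] = [80]` → seq = [22, 80, 16, 18]
`result = seq` → result = [22, 80, 16, 18]
So result = [22, 80, 16, 18]

Answer: [22, 80, 16, 18]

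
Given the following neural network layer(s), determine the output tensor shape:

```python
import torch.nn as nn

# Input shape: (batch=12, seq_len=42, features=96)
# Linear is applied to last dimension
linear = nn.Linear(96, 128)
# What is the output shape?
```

Input: (12, 42, 96) -> Output: (12, 42, 128)

Answer: (12, 42, 128)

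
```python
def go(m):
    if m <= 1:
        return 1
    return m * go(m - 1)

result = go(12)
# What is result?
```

go(12) = 12 * 11 * 10 * 9 * 8 * 7 * 6 * 5 * 4 * 3 * 2 * 1 = 479001600

Answer: 479001600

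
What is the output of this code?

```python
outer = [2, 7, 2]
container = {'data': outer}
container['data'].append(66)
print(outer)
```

Key concept: dict holds reference to list.
Step by step:
`outer = [2, 7, 2]` → outer = [2, 7, 2]
`container = {'data': outer}` → container = {'data': [2, 7, 2]}
`container['data'].append(66)` → outer = [2, 7, 2, 66]; container = {'data': [2, 7, 2, 66]}
`print(outer)` → prints [2, 7, 2, 66]

Answer: [2, 7, 2, 66]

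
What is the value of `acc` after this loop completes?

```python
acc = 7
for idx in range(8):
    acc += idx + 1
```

Start at 7, add 1 to 8 = 43
`acc` takes the values: 7 → 8 → 10 → 13 → 17 → 22 → 28 → 35 → 43

Answer: 43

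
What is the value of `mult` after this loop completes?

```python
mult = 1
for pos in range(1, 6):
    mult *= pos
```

5! = 120
`mult` takes the values: 1 → 2 → 6 → 24 → 120

Answer: 120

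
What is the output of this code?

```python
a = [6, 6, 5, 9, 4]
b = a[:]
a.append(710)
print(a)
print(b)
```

Key concept: slice [:] creates copy.
Step by step:
`a = [6, 6, 5, 9, 4]` → a = [6, 6, 5, 9, 4]
`b = a[:]` → b = [6, 6, 5, 9, 4]
`a.append(710)` → a = [6, 6, 5, 9, 4, 710]
`print(a)` → prints [6, 6, 5, 9, 4, 710]
`print(b)` → prints [6, 6, 5, 9, 4]

Answer:
[6, 6, 5, 9, 4, 710]
[6, 6, 5, 9, 4]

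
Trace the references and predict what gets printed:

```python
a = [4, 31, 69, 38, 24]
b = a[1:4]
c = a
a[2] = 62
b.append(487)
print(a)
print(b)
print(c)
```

Key concept: slice vs alias.
Step by step:
`a = [4, 31, 69, 38, 24]` → a = [4, 31, 69, 38, 24]
`b = a[1:4]` → b = [31, 69, 38]
`c = a` → c = [4, 31, 69, 38, 24] (same object as a)
`a[2] = 62` → a = [4, 31, 62, 38, 24] (same object as c); c = [4, 31, 62, 38, 24] (same object as a)
`b.append(487)` → b = [31, 69, 38, 487]
`print(a)` → prints [4, 31, 62, 38, 24]
`print(b)` → prints [31, 69, 38, 487]
`print(c)` → prints [4, 31, 62, 38, 24]

Answer:
[4, 31, 62, 38, 24]
[31, 69, 38, 487]
[4, 31, 62, 38, 24]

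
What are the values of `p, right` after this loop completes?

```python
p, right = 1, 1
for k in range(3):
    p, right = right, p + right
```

Fibonacci: after 3 iterations
`p, right` takes the values: (1, 1) → (1, 2) → (2, 3) → (3, 5)

Answer: 3, 5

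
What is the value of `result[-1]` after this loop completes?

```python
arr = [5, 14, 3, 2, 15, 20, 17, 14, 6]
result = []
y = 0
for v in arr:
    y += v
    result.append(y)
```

Cumulative sum ends at 96
`result` takes the values: [] → [5] → [5, 19] → [5, 19, 22] → [5, 19, 22, 24] → [5, 19, 22, 24, 39] → [5, 19, 22, 24, 39, 59] → [5, 19, 22, 24, 39, 59, 76] → [5, 19, 22, 24, 39, 59, 76, 90] → [5, 19, 22, 24, 39, 59, 76, 90, 96]
So `result[-1]` = 96

Answer: 96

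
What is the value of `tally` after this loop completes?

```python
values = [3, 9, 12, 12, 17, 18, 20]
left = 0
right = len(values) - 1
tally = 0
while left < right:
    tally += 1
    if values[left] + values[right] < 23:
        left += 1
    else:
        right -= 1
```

Steps to find pair summing to 23
`tally` takes the values: 0 → 1 → 2 → 3 → 4 → 5 → 6

Answer: 6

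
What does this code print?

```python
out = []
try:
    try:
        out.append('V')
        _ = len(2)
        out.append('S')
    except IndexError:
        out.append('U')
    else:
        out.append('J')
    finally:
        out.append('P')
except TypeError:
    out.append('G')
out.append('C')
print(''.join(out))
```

Execution trace: 'V' (try body) → 'P' (finally) → 'G' (outer except TypeError) → 'C' (after the try/except). Output: VPGC

Answer: VPGC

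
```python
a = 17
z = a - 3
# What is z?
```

Trace:
`a = 17` → a = 17
`z = a - 3` → z = 14
So z = 14

Answer: 14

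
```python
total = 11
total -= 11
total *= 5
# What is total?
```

Trace:
`total = 11` → total = 11
`total -= 11` → total = 0
`total *= 5` → total = 0
So total = 0

Answer: 0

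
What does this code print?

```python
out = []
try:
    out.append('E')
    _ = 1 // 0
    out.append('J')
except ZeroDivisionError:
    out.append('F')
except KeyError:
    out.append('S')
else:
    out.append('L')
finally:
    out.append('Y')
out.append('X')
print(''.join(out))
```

Execution trace: 'E' (try body) → 'F' (except ZeroDivisionError) → 'Y' (finally) → 'X' (after the try/except). Output: EFYX

Answer: EFYX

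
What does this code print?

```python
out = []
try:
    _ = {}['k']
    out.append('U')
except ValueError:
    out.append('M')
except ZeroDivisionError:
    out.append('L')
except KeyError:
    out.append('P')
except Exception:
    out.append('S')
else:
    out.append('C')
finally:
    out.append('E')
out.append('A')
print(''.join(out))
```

Execution trace: 'P' (except KeyError) → 'E' (finally) → 'A' (after the try/except). Output: PEA

Answer: PEA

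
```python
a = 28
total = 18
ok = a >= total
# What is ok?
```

Trace:
`a = 28` → a = 28
`total = 18` → total = 18
`ok = a >= total` → ok = True
So ok = True

Answer: True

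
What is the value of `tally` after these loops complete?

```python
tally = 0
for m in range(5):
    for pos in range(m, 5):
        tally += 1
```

Upper triangle: 5 + 4 + ... + 1
`tally` takes the values: 0 → 1 → 2 → 3 → 4 → 5 → 6 → 7 → 8 → 9 → 10 → 11 → 12 → 13 → 14 → 15

Answer: 15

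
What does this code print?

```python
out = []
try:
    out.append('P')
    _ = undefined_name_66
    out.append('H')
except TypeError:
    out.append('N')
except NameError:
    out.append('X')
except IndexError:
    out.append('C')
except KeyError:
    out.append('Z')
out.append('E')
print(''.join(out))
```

Execution trace: 'P' (try body) → 'X' (except NameError) → 'E' (after the try/except). Output: PXE

Answer: PXE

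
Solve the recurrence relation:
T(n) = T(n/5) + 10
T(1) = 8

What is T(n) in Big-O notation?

Each step divides n by 5 and adds 10. After log_5(n) steps we reach T(1)=8. So T(n) = 10·log_5(n) + 8 = O(log n).

Answer: O(log n)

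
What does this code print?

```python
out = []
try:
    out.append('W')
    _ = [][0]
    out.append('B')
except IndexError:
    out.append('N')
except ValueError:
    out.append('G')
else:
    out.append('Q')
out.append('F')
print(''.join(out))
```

Execution trace: 'W' (try body) → 'N' (except IndexError) → 'F' (after the try/except). Output: WNF

Answer: WNF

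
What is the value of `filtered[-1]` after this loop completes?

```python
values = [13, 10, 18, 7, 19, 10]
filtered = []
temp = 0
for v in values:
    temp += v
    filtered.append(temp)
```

Cumulative sum ends at 77
`filtered` takes the values: [] → [13] → [13, 23] → [13, 23, 41] → [13, 23, 41, 48] → [13, 23, 41, 48, 67] → [13, 23, 41, 48, 67, 77]
So `filtered[-1]` = 77

Answer: 77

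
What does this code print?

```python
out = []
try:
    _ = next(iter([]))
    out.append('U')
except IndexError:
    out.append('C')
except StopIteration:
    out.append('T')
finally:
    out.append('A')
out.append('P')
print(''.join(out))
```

Execution trace: 'T' (except StopIteration) → 'A' (finally) → 'P' (after the try/except). Output: TAP

Answer: TAP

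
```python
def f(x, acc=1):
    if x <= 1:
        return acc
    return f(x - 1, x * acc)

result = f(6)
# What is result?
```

Accumulator trace (n, acc): (6, 1) -> (5, 6) -> (4, 30) -> (3, 120) -> (2, 360) -> (1, 720) -> return 720

Answer: 720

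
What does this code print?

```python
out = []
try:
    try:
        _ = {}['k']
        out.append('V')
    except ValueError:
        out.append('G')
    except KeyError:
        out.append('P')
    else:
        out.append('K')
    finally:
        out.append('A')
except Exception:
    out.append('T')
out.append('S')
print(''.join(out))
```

Execution trace: 'P' (inner except KeyError) → 'A' (inner finally) → 'S' (after the try/except). Output: PAS

Answer: PAS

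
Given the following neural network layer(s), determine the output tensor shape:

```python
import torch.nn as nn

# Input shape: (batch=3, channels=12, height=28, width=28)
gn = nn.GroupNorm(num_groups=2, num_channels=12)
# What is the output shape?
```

Input: (3, 12, 28, 28) -> Output: (3, 12, 28, 28)

Answer: (3, 12, 28, 28)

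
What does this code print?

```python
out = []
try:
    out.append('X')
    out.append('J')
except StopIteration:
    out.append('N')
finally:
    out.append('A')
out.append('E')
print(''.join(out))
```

Execution trace: 'X' (try body) → 'J' (try body, no exception) → 'A' (finally) → 'E' (after the try/except). Output: XJAE

Answer: XJAE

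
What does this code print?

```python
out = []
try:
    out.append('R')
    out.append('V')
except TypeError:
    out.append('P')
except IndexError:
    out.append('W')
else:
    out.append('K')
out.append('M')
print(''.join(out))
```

Execution trace: 'R' (try body) → 'V' (try body, no exception) → 'K' (else) → 'M' (after the try/except). Output: RVKM

Answer: RVKM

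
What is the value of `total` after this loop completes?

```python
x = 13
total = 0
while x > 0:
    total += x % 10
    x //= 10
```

Sum digits of 13
`total` takes the values: 0 → 3 → 4

Answer: 4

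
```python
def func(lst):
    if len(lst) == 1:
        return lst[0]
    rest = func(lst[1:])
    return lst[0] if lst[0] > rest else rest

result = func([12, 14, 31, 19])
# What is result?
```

Recursive max over [12, 14, 31, 19] = 31

Answer: 31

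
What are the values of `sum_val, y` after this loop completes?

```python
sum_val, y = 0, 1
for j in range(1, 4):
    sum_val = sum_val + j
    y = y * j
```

Sum and factorial of 1 to 3
`sum_val, y` takes the values: (0, 1) → (1, 1) → (3, 1) → (3, 2) → (6, 2) → (6, 6)

Answer: 6, 6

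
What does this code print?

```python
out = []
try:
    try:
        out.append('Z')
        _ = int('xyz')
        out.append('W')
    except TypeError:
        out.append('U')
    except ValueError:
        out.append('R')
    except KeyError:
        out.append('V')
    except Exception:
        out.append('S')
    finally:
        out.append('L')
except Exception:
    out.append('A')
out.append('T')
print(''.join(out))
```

Execution trace: 'Z' (inner try body) → 'R' (inner except ValueError) → 'L' (inner finally) → 'T' (after the try/except). Output: ZRLT

Answer: ZRLT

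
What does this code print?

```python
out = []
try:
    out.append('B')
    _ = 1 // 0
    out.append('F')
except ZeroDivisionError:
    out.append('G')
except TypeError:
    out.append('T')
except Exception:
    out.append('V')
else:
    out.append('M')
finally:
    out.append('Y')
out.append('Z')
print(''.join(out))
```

Execution trace: 'B' (try body) → 'G' (except ZeroDivisionError) → 'Y' (finally) → 'Z' (after the try/except). Output: BGYZ

Answer: BGYZ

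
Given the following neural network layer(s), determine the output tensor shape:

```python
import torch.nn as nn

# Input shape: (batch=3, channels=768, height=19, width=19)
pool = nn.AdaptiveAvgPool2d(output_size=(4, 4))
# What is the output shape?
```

Input: (3, 768, 19, 19) -> Output: (3, 768, 4, 4)

Answer: (3, 768, 4, 4)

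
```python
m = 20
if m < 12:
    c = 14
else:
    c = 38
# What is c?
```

Trace:
`m = 20` → m = 20
`if m < 12: ...` → m < 12 is False, take else branch → c = 38
So c = 38

Answer: 38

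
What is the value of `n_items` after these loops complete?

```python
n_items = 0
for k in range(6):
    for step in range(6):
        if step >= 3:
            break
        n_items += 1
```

Inner breaks at 3, outer runs 6 times
`n_items` takes the values: 0 → 1 → 2 → 3 → 4 → 5 → 6 → 7 → 8 → 9 → 10 → 11 → 12 → 13 → 14 → 15 → 16 → 17 → 18

Answer: 18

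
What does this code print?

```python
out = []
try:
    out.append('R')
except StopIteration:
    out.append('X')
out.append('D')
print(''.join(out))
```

Execution trace: 'R' (try body, no exception) → 'D' (after the try/except). Output: RD

Answer: RD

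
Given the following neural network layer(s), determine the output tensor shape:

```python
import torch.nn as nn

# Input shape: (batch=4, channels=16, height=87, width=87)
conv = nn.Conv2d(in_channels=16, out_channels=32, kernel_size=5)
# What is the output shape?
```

Input: (4, 16, 87, 87) -> Output: (4, 32, 83, 83)

Answer: (4, 32, 83, 83)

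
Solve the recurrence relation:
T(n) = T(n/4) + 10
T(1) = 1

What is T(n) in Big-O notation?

Each step divides n by 4 and adds 10. After log_4(n) steps we reach T(1)=1. So T(n) = 10·log_4(n) + 1 = O(log n).

Answer: O(log n)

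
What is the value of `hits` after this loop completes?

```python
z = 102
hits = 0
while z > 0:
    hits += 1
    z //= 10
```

Count digits by repeated division by 10
`hits` takes the values: 0 → 1 → 2 → 3

Answer: 3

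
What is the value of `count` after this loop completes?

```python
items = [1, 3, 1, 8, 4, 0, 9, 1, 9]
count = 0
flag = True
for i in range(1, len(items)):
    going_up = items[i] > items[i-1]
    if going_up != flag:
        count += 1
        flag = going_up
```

Count direction changes in [1, 3, 1, 8, 4, 0, 9, 1, 9]
`count` takes the values: 0 → 1 → 2 → 3 → 4 → 5 → 6

Answer: 6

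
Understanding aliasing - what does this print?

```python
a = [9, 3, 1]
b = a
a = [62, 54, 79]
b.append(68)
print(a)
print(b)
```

Key concept: rebinding vs mutation: a is rebound to a new list, b still points at the original.
Step by step:
`a = [9, 3, 1]` → a = [9, 3, 1]
`b = a` → b = [9, 3, 1] (same object as a)
`a = [62, 54, 79]` → a = [62, 54, 79]
`b.append(68)` → b = [9, 3, 1, 68]
`print(a)` → prints [62, 54, 79]
`print(b)` → prints [9, 3, 1, 68]

Answer:
[62, 54, 79]
[9, 3, 1, 68]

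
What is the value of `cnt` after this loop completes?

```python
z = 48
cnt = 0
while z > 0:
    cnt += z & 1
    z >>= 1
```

Count set bits in 48 (binary: 0b110000)
`cnt` takes the values: 0 → 1 → 2

Answer: 2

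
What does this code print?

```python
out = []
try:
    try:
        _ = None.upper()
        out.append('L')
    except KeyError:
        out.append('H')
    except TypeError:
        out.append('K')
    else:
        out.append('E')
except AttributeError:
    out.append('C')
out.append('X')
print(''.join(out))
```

Execution trace: 'C' (outer except AttributeError) → 'X' (after the try/except). Output: CX

Answer: CX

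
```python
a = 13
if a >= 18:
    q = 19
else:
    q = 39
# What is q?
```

Trace:
`a = 13` → a = 13
`if a >= 18: ...` → a >= 18 is False, take else branch → q = 39
So q = 39

Answer: 39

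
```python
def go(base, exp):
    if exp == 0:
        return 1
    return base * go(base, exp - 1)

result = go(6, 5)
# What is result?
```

go(6, 5) = 6 * 6 * 6 * 6 * 6 = 7776

Answer: 7776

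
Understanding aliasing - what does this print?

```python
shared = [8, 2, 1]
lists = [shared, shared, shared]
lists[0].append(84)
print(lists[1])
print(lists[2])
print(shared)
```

Key concept: list of same reference.
Step by step:
`shared = [8, 2, 1]` → shared = [8, 2, 1]
`lists = [shared, shared, shared]` → lists = [[8, 2, 1], [8, 2, 1], [8, 2, 1]]
`lists[0].append(84)` → shared = [8, 2, 1, 84]; lists = [[8, 2, 1, 84], [8, 2, 1, 84], [8, 2, 1, 84]]
`print(lists[1])` → prints [8, 2, 1, 84]
`print(lists[2])` → prints [8, 2, 1, 84]
`print(shared)` → prints [8, 2, 1, 84]

Answer:
[8, 2, 1, 84]
[8, 2, 1, 84]
[8, 2, 1, 84]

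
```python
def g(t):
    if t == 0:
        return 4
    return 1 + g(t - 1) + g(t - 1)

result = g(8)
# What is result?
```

g(t) = 1 + 2·g(t-1), g(0)=4. Closed form: (4+1)·2^8 - 1 = 1279.

Answer: 1279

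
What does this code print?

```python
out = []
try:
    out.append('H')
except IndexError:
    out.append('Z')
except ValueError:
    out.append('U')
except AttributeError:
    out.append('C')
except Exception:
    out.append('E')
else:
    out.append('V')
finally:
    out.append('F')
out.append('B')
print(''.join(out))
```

Execution trace: 'H' (try body, no exception) → 'V' (else) → 'F' (finally) → 'B' (after the try/except). Output: HVFB

Answer: HVFB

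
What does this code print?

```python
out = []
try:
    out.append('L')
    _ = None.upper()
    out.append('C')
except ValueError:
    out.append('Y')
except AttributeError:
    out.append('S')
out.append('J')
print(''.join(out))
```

Execution trace: 'L' (try body) → 'S' (except AttributeError) → 'J' (after the try/except). Output: LSJ

Answer: LSJ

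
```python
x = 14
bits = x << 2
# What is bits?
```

Trace:
`x = 14` → x = 14
`bits = x << 2` → bits = 56
So bits = 56

Answer: 56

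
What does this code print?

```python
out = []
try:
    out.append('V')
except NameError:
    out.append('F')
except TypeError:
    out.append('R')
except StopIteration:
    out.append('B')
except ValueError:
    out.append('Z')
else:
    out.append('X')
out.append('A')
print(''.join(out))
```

Execution trace: 'V' (try body, no exception) → 'X' (else) → 'A' (after the try/except). Output: VXA

Answer: VXA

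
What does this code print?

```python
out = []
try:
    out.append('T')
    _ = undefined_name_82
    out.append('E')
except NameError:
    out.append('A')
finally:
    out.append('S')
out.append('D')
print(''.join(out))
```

Execution trace: 'T' (try body) → 'A' (except NameError) → 'S' (finally) → 'D' (after the try/except). Output: TASD

Answer: TASD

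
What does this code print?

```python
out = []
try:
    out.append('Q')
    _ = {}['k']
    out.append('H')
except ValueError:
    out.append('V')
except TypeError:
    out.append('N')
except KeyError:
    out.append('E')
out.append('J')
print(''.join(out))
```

Execution trace: 'Q' (try body) → 'E' (except KeyError) → 'J' (after the try/except). Output: QEJ

Answer: QEJ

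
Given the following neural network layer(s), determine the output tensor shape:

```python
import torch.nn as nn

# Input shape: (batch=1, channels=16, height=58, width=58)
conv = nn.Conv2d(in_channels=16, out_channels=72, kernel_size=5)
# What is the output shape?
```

Input: (1, 16, 58, 58) -> Output: (1, 72, 54, 54)

Answer: (1, 72, 54, 54)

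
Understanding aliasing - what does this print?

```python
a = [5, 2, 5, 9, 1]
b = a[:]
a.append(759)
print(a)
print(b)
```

Key concept: slice [:] creates copy.
Step by step:
`a = [5, 2, 5, 9, 1]` → a = [5, 2, 5, 9, 1]
`b = a[:]` → b = [5, 2, 5, 9, 1]
`a.append(759)` → a = [5, 2, 5, 9, 1, 759]
`print(a)` → prints [5, 2, 5, 9, 1, 759]
`print(b)` → prints [5, 2, 5, 9, 1]

Answer:
[5, 2, 5, 9, 1, 759]
[5, 2, 5, 9, 1]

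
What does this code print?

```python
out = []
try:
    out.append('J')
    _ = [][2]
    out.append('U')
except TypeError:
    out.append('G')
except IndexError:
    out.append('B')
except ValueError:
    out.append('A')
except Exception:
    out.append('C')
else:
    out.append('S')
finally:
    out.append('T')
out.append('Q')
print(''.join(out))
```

Execution trace: 'J' (try body) → 'B' (except IndexError) → 'T' (finally) → 'Q' (after the try/except). Output: JBTQ

Answer: JBTQ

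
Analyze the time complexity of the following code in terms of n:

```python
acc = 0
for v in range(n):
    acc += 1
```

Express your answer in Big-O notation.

Each loop level contributes: n. Multiplying the contributions gives O(n).

Answer: O(n)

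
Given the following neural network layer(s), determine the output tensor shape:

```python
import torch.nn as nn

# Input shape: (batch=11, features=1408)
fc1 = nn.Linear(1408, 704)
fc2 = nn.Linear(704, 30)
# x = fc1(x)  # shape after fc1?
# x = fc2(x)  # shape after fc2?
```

Input: (11, 1408) -> after fc1: (11, 704) -> Output: (11, 30)

Answer: (11, 30)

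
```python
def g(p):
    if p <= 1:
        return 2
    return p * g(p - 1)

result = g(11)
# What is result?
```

g(11) = 11 * 10 * 9 * 8 * 7 * 6 * 5 * 4 * 3 * 2 * 2 = 79833600

Answer: 79833600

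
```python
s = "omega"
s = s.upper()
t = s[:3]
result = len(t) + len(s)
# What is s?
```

Trace:
`s = "omega"` → s = 'omega'
`s = s.upper()` → s = 'OMEGA'
`t = s[:3]` → t = 'OME'
`result = len(t) + len(s)` → result = 8
So s = 'OMEGA'

Answer: 'OMEGA'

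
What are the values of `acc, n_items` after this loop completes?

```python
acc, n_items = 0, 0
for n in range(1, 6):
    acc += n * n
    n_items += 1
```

Sum of squares and count
`acc, n_items` takes the values: (0, 0) → (1, 0) → (1, 1) → (5, 1) → (5, 2) → (14, 2) → (14, 3) → (30, 3) → (30, 4) → (55, 4) → (55, 5)

Answer: 55, 5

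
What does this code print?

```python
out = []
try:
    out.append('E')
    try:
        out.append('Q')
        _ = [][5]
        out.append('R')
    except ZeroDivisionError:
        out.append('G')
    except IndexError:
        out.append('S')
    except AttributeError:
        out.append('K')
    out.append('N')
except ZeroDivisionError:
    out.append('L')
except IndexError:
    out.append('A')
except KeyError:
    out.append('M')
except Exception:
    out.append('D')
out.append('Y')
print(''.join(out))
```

Execution trace: 'E' (try body) → 'Q' (inner try body) → 'S' (inner except IndexError) → 'N' (try body, no exception) → 'Y' (after the try/except). Output: EQSNY

Answer: EQSNY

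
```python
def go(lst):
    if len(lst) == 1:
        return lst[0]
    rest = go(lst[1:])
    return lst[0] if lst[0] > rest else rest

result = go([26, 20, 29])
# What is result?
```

Recursive max over [26, 20, 29] = 29

Answer: 29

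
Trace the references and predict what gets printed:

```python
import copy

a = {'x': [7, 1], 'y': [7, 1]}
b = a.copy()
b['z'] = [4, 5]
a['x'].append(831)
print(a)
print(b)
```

Key concept: shallow copy of dict with mutable values.
Step by step:
`a = {'x': [7, 1], 'y': [7, 1]}` → a = {'x': [7, 1], 'y': [7, 1]}
`b = a.copy()` → b = {'x': [7, 1], 'y': [7, 1]}
`b['z'] = [4, 5]` → b = {'x': [7, 1], 'y': [7, 1], 'z': [4, 5]}
`a['x'].append(831)` → a = {'x': [7, 1, 831], 'y': [7, 1]}; b = {'x': [7, 1, 831], 'y': [7, 1], 'z': [4, 5]}
`print(a)` → prints {'x': [7, 1, 831], 'y': [7, 1]}
`print(b)` → prints {'x': [7, 1, 831], 'y': [7, 1], 'z': [4, 5]}

Answer:
{'x': [7, 1, 831], 'y': [7, 1]}
{'x': [7, 1, 831], 'y': [7, 1], 'z': [4, 5]}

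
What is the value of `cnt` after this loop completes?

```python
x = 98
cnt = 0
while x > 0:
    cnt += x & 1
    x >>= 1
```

Count set bits in 98 (binary: 0b1100010)
`cnt` takes the values: 0 → 1 → 2 → 3

Answer: 3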